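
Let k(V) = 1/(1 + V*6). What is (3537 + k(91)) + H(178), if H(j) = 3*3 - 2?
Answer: 1938569/547 ≈ 3544.0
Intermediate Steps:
H(j) = 7 (H(j) = 9 - 2 = 7)
k(V) = 1/(1 + 6*V)
(3537 + k(91)) + H(178) = (3537 + 1/(1 + 6*91)) + 7 = (3537 + 1/(1 + 546)) + 7 = (3537 + 1/547) + 7 = 1934740/547 + 7 = 1938569/547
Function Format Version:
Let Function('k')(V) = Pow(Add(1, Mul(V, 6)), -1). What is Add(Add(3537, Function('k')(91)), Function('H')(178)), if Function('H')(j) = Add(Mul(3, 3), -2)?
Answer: Rational(1938569, 547) ≈ 3544.0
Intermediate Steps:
Function('H')(j) = 7 (Function('H')(j) = Add(9, -2) = 7)
Function('k')(V) = Pow(Add(1, Mul(6, V)), -1)
Add(Add(3537, Function('k')(91)), Function('H')(178)) = Add(Add(3537, Pow(Add(1, Mul(6, 91)), -1)), 7) = Add(Add(3537, Pow(Add(1, 546), -1)), 7) = Add(Add(3537, Pow(547, -1)), 7) = Add(Add(3537, Rational(1, 547)), 7) = Add(Rational(1934740, 547), 7) = Rational(1938569, 547)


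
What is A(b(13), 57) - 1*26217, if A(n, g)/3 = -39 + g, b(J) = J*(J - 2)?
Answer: -26163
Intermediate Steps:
b(J) = J*(-2 + J)
A(n, g) = -117 + 3*g (A(n, g) = 3*(-39 + g) = -117 + 3*g)
A(b(13), 57) - 1*26217 = (-117 + 3*57) - 1*26217 = (-117 + 171) - 26217 = 54 - 26217 = -26163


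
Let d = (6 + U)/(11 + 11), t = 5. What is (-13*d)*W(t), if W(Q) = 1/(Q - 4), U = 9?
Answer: -195/22 ≈ -8.8636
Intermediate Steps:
W(Q) = 1/(-4 + Q)
d = 15/22 (d = (6 + 9)/(11 + 11) = 15/22 ≈ 0.68182)
(-13*d)*W(t) = (-13*15/22)/(-4 + 5) = -195/22/1 = -195/22*1 = -195/22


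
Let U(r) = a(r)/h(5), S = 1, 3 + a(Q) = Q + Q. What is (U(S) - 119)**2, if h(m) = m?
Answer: 355216/25 ≈ 14209.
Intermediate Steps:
a(Q) = -3 + 2*Q (a(Q) = -3 + (Q + Q) = -3 + 2*Q)
U(r) = -3/5 + 2*r/5 (U(r) = (-3 + 2*r)/5 = (-3 + 2*r)*(1/5) = -3/5 + 2*r/5)
(U(S) - 119)**2 = ((-3/5 + (2/5)*1) - 119)**2 = ((-3/5 + 2/5) - 119)**2 = (-1/5 - 119)**2 = (-596/5)**2 = 355216/25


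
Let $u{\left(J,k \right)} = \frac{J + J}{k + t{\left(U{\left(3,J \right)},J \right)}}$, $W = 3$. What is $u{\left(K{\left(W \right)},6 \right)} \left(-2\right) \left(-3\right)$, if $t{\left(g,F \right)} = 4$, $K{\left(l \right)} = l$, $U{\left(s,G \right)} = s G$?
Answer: $\frac{18}{5} \approx 3.6$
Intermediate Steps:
$U{\left(s,G \right)} = G s$
$u{\left(J,k \right)} = \frac{2 J}{4 + k}$ ($u{\left(J,k \right)} = \frac{J + J}{k + 4} = \frac{2 J}{4 + k}$)
$u{\left(K{\left(W \right)},6 \right)} \left(-2\right) \left(-3\right) = 2 \cdot 3 \frac{1}{4 + 6} \left(-2\right) \left(-3\right) = 2 \cdot 3 \cdot \frac{1}{10} \left(-2\right) \left(-3\right) = \frac{3}{5} \left(-2\right) \left(-3\right) = \left(- \frac{6}{5}\right) \left(-3\right) = \frac{18}{5}$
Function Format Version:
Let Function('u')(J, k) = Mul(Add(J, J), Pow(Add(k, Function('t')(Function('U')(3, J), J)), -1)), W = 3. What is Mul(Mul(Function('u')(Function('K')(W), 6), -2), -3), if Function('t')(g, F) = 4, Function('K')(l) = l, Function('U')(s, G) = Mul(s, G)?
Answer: Rational(18, 5) ≈ 3.6000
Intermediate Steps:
Function('U')(s, G) = Mul(G, s)
Function('u')(J, k) = Mul(2, J, Pow(Add(4, k), -1)) (Function('u')(J, k) = Mul(Add(J, J), Pow(Add(k, 4), -1)) = Mul(Mul(2, J), Pow(Add(4, k), -1)) = Mul(2, J, Pow(Add(4, k), -1)))
Mul(Mul(Function('u')(Function('K')(W), 6), -2), -3) = Mul(Mul(Mul(2, 3, Pow(Add(4, 6), -1)), -2), -3) = Mul(Mul(Mul(2, 3, Pow(10, -1)), -2), -3) = Mul(Mul(Mul(2, 3, Rational(1, 10)), -2), -3) = Mul(Mul(Rational(3, 5), -2), -3) = Mul(Rational(-6, 5), -3) = Rational(18, 5)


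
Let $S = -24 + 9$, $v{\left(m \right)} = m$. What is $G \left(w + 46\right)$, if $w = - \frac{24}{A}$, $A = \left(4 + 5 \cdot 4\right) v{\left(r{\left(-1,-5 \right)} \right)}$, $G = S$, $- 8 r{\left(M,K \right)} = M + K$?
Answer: $-670$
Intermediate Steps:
$r{\left(M,K \right)} = - \frac{K}{8} - \frac{M}{8}$ ($r{\left(M,K \right)} = - \frac{M + K}{8} = - \frac{K + M}{8} = - \frac{K}{8} - \frac{M}{8}$)
$S = -15$
$G = -15$
$A = 18$ ($A = \left(4 + 5 \cdot 4\right) \left(\left(- \frac{1}{8}\right) \left(-5\right) - - \frac{1}{8}\right) = \left(4 + 20\right) \left(\frac{5}{8} + \frac{1}{8}\right) = 24 \cdot \frac{3}{4} = 18$)
$w = - \frac{4}{3}$ ($w = - \frac{24}{18} = \left(-24\right) \frac{1}{18} = - \frac{4}{3} \approx -1.3333$)
$G \left(w + 46\right) = - 15 \left(- \frac{4}{3} + 46\right) = \left(-15\right) \frac{134}{3} = -670$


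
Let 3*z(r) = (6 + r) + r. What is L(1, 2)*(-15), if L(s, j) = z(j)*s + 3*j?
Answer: -140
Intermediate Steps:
z(r) = 2 + 2*r/3 (z(r) = ((6 + r) + r)/3 = (6 + 2*r)/3 = 2 + 2*r/3)
L(s, j) = 3*j + s*(2 + 2*j/3) (L(s, j) = (2 + 2*j/3)*s + 3*j = s*(2 + 2*j/3) + 3*j = 3*j + s*(2 + 2*j/3))
L(1, 2)*(-15) = (3*2 + (2/3)*1*(3 + 2))*(-15) = (6 + (2/3)*1*5)*(-15) = (6 + 10/3)*(-15) = (28/3)*(-15) = -140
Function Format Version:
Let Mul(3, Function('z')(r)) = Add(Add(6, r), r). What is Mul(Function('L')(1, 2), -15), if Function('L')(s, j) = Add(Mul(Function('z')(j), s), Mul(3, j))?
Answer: -140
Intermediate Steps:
Function('z')(r) = Add(2, Mul(Rational(2, 3), r)) (Function('z')(r) = Mul(Rational(1, 3), Add(Add(6, r), r)) = Mul(Rational(1, 3), Add(6, Mul(2, r))) = Add(2, Mul(Rational(2, 3), r)))
Function('L')(s, j) = Add(Mul(3, j), Mul(s, Add(2, Mul(Rational(2, 3), j)))) (Function('L')(s, j) = Add(Mul(Add(2, Mul(Rational(2, 3), j)), s), Mul(3, j)) = Add(Mul(s, Add(2, Mul(Rational(2, 3), j))), Mul(3, j)) = Add(Mul(3, j), Mul(s, Add(2, Mul(Rational(2, 3), j)))))
Mul(Function('L')(1, 2), -15) = Mul(Add(Mul(3, 2), Mul(Rational(2, 3), 1, Add(3, 2))), -15) = Mul(Add(6, Mul(Rational(2, 3), 1, 5)), -15) = Mul(Add(6, Rational(10, 3)), -15) = Mul(Rational(28, 3), -15) = -140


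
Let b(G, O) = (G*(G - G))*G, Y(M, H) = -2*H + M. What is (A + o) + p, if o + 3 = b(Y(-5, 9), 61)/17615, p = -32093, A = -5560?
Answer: -37656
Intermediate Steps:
Y(M, H) = M - 2*H
b(G, O) = 0 (b(G, O) = (G*0)*G = 0*G = 0)
o = -3 (o = -3 + 0/17615 = -3 + 0*(1/17615) = -3 + 0 = -3)
(A + o) + p = (-5560 - 3) - 32093 = -5563 - 32093 = -37656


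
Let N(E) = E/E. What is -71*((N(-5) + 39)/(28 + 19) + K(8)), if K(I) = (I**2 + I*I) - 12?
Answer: -389932/47 ≈ -8296.4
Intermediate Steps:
N(E) = 1
K(I) = -12 + 2*I**2 (K(I) = (I**2 + I**2) - 12 = 2*I**2 - 12 = -12 + 2*I**2)
-71*((N(-5) + 39)/(28 + 19) + K(8)) = -71*((1 + 39)/(28 + 19) + (-12 + 2*8**2)) = -71*(40/47 + (-12 + 2*64)) = -71*(40*(1/47) + (-12 + 128)) = -71*(40/47 + 116) = -71*5492/47 = -389932/47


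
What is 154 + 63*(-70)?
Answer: -4256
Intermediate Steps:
154 + 63*(-70) = 154 - 4410 = -4256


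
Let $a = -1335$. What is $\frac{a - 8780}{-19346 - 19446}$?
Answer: $\frac{10115}{38792} \approx 0.26075$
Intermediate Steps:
$\frac{a - 8780}{-19346 - 19446} = \frac{-1335 - 8780}{-19346 - 19446} = - \frac{10115}{-38792} = \left(-10115\right) \left(- \frac{1}{38792}\right) = \frac{10115}{38792}$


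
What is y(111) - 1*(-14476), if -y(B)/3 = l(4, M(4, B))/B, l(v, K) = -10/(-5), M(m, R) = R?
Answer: 535610/37 ≈ 14476.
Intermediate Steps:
l(v, K) = 2 (l(v, K) = -10*(-⅕) = 2)
y(B) = -6/B
y(111) - 1*(-14476) = -6/111 - 1*(-14476) = -6*1/111 + 14476 = -2/37 + 14476 = 535610/37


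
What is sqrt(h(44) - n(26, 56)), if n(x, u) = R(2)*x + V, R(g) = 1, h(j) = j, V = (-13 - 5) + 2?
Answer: sqrt(34) ≈ 5.8309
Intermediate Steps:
V = -16 (V = -18 + 2 = -16)
n(x, u) = -16 + x (n(x, u) = 1*x - 16 = x - 16 = -16 + x)
sqrt(h(44) - n(26, 56)) = sqrt(44 - (-16 + 26)) = sqrt(44 - 1*10) = sqrt(44 - 10) = sqrt(34)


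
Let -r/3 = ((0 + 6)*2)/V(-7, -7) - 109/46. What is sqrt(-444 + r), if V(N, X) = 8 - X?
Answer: I*sqrt(23238510)/230 ≈ 20.959*I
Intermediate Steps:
r = 1083/230 (r = -3*(((0 + 6)*2)/(8 - 1*(-7)) - 109/46) = -3*((6*2)/(8 + 7) - 109*1/46) = -3*(12/15 - 109/46) = -3*(12*(1/15) - 109/46) = -3*(4/5 - 109/46) = -3*(-361/230) = 1083/230 ≈ 4.7087)
sqrt(-444 + r) = sqrt(-444 + 1083/230) = sqrt(-101037/230) = I*sqrt(23238510)/230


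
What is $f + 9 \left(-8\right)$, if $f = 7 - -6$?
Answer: $-59$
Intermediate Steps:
$f = 13$ ($f = 7 + 6 = 13$)
$f + 9 \left(-8\right) = 13 + 9 \left(-8\right) = 13 - 72 = -59$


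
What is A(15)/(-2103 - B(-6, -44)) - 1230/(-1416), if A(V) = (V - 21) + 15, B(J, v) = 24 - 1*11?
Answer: 53957/62422 ≈ 0.86439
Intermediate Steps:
B(J, v) = 13 (B(J, v) = 24 - 11 = 13)
A(V) = -6 + V (A(V) = (-21 + V) + 15 = -6 + V)
A(15)/(-2103 - B(-6, -44)) - 1230/(-1416) = (-6 + 15)/(-2103 - 1*13) - 1230/(-1416) = 9/(-2103 - 13) - 1230*(-1/1416) = 9/(-2116) + 205/236 = 9*(-1/2116) + 205/236 = -9/2116 + 205/236 = 53957/62422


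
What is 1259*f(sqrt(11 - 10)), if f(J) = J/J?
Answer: 1259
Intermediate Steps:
f(J) = 1
1259*f(sqrt(11 - 10)) = 1259*1 = 1259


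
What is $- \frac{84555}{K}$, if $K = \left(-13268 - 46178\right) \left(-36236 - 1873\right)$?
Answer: $- \frac{28185}{755142538} \approx -3.7324 \cdot 10^{-5}$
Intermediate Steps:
$K = 2265427614$ ($K = - 59446 \left(-36236 - 1873\right) = \left(-59446\right) \left(-38109\right) = 2265427614$)
$- \frac{84555}{K} = - \frac{84555}{2265427614} = \left(-84555\right) \frac{1}{2265427614} = - \frac{28185}{755142538}$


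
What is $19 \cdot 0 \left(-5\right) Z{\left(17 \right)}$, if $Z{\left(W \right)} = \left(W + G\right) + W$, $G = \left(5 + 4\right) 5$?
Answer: $0$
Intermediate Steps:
$G = 45$ ($G = 9 \cdot 5 = 45$)
$Z{\left(W \right)} = 45 + 2 W$ ($Z{\left(W \right)} = \left(W + 45\right) + W = \left(45 + W\right) + W = 45 + 2 W$)
$19 \cdot 0 \left(-5\right) Z{\left(17 \right)} = 19 \cdot 0 \left(-5\right) \left(45 + 2 \cdot 17\right) = 19 \cdot 0 \left(45 + 34\right) = 0 \cdot 79 = 0$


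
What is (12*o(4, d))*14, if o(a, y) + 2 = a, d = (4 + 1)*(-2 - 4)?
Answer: 336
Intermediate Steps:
d = -30 (d = 5*(-6) = -30)
o(a, y) = -2 + a
(12*o(4, d))*14 = (12*(-2 + 4))*14 = (12*2)*14 = 24*14 = 336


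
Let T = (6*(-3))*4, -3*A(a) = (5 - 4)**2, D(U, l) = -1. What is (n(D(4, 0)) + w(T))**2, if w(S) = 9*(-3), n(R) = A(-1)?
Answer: 6724/9 ≈ 747.11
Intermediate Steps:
A(a) = -1/3 (A(a) = -(5 - 4)**2/3 = -1/3*1**2 = -1/3*1 = -1/3)
n(R) = -1/3
T = -72 (T = -18*4 = -72)
w(S) = -27
(n(D(4, 0)) + w(T))**2 = (-1/3 - 27)**2 = (-82/3)**2 = 6724/9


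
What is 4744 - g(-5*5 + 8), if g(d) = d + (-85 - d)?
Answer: 4829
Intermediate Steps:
g(d) = -85
4744 - g(-5*5 + 8) = 4744 - 1*(-85) = 4744 + 85 = 4829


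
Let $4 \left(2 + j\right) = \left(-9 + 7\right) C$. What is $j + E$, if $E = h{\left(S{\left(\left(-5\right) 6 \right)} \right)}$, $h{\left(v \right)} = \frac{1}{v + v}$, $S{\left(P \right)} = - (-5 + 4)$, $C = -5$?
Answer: $1$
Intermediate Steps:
$S{\left(P \right)} = 1$ ($S{\left(P \right)} = \left(-1\right) \left(-1\right) = 1$)
$h{\left(v \right)} = \frac{1}{2 v}$
$j = \frac{1}{2}$ ($j = -2 + \frac{\left(-9 + 7\right) \left(-5\right)}{4} = -2 + \frac{\left(-2\right) \left(-5\right)}{4} = -2 + \frac{1}{4} \cdot 10 = -2 + \frac{5}{2} = \frac{1}{2} \approx 0.5$)
$E = \frac{1}{2}$ ($E = \frac{1}{2 \cdot 1} = \frac{1}{2} \cdot 1 = \frac{1}{2} \approx 0.5$)
$j + E = \frac{1}{2} + \frac{1}{2} = 1$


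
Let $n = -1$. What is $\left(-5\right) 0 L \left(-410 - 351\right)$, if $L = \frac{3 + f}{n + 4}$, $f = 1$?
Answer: $0$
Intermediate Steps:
$L = \frac{4}{3}$ ($L = \frac{3 + 1}{-1 + 4} = \frac{4}{3} \approx 1.3333$)
$\left(-5\right) 0 L \left(-410 - 351\right) = \left(-5\right) 0 \cdot \frac{4}{3} \left(-410 - 351\right) = 0 \cdot \frac{4}{3} \left(-761\right) = 0 \left(-761\right) = 0$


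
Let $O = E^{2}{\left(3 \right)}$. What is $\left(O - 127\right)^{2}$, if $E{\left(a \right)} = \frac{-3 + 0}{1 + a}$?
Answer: $\frac{4092529}{256} \approx 15986.0$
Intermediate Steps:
$E{\left(a \right)} = - \frac{3}{1 + a}$
$O = \frac{9}{16}$ ($O = \left(- \frac{3}{1 + 3}\right)^{2} = \left(- \frac{3}{4}\right)^{2} = \frac{9}{16} \approx 0.5625$)
$\left(O - 127\right)^{2} = \left(\frac{9}{16} - 127\right)^{2} = \left(- \frac{2023}{16}\right)^{2} = \frac{4092529}{256}$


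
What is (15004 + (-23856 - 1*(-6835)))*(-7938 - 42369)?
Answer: 101469219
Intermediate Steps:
(15004 + (-23856 - 1*(-6835)))*(-7938 - 42369) = (15004 + (-23856 + 6835))*(-50307) = (15004 - 17021)*(-50307) = -2017*(-50307) = 101469219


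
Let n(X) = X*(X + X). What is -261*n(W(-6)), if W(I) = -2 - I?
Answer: -8352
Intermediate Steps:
n(X) = 2*X² (n(X) = X*(2*X) = 2*X²)
-261*n(W(-6)) = -522*(-2 - 1*(-6))² = -522*(-2 + 6)² = -522*4² = -522*16 = -261*32 = -8352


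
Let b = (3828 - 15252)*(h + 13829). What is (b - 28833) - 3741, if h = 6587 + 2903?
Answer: -266428830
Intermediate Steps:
h = 9490
b = -266396256 (b = (3828 - 15252)*(9490 + 13829) = -11424*23319 = -266396256)
(b - 28833) - 3741 = (-266396256 - 28833) - 3741 = -266425089 - 3741 = -266428830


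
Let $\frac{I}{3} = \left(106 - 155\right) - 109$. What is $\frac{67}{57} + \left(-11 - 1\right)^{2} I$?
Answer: $- \frac{3890525}{57} \approx -68255.0$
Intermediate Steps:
$I = -474$ ($I = 3 \left(\left(106 - 155\right) - 109\right) = 3 \left(-49 - 109\right) = 3 \left(-158\right) = -474$)
$\frac{67}{57} + \left(-11 - 1\right)^{2} I = \frac{67}{57} + \left(-11 - 1\right)^{2} \left(-474\right) = 67 \cdot \frac{1}{57} + \left(-12\right)^{2} \left(-474\right) = \frac{67}{57} + 144 \left(-474\right) = \frac{67}{57} - 68256 = - \frac{3890525}{57}$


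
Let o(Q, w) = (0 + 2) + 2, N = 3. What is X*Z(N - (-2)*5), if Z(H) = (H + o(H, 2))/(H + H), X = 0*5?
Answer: 0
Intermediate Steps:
X = 0
o(Q, w) = 4 (o(Q, w) = 2 + 2 = 4)
Z(H) = (4 + H)/(2*H) (Z(H) = (H + 4)/(H + H) = (4 + H)/((2*H)) = (4 + H)*(1/(2*H)) = (4 + H)/(2*H))
X*Z(N - (-2)*5) = 0*((4 + (3 - (-2)*5))/(2*(3 - (-2)*5))) = 0*((4 + (3 - 1*(-10)))/(2*(3 - 1*(-10)))) = 0*((4 + (3 + 10))/(2*(3 + 10))) = 0*((1/2)*(4 + 13)/13) = 0*((1/2)*(1/13)*17) = 0*(17/26) = 0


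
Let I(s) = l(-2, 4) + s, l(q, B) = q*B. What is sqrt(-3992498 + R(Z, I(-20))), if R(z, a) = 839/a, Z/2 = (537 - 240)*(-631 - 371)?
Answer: I*sqrt(782535481)/14 ≈ 1998.1*I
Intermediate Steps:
l(q, B) = B*q
I(s) = -8 + s (I(s) = 4*(-2) + s = -8 + s)
Z = -595188 (Z = 2*((537 - 240)*(-631 - 371)) = 2*(297*(-1002)) = 2*(-297594) = -595188)
sqrt(-3992498 + R(Z, I(-20))) = sqrt(-3992498 + 839/(-8 - 20)) = sqrt(-3992498 + 839/(-28)) = sqrt(-3992498 + 839*(-1/28)) = sqrt(-3992498 - 839/28) = sqrt(-111790783/28) = I*sqrt(782535481)/14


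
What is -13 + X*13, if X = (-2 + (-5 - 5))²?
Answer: 1859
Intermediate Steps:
X = 144 (X = (-2 - 10)² = (-12)² = 144)
-13 + X*13 = -13 + 144*13 = -13 + 1872 = 1859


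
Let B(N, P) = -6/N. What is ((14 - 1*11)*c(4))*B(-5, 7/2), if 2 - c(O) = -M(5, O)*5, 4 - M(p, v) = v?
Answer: 36/5 ≈ 7.2000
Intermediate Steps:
M(p, v) = 4 - v
c(O) = 22 - 5*O (c(O) = 2 - (-(4 - O))*5 = 2 - (-4 + O)*5 = 2 - (-20 + 5*O) = 2 + (20 - 5*O) = 22 - 5*O)
((14 - 1*11)*c(4))*B(-5, 7/2) = ((14 - 1*11)*(22 - 5*4))*(-6/(-5)) = ((14 - 11)*(22 - 20))*(-6*(-⅕)) = (3*2)*(6/5) = 6*(6/5) = 36/5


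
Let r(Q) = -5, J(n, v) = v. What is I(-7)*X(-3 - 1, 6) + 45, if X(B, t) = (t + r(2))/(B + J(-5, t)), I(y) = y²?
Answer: 139/2 ≈ 69.500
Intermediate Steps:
X(B, t) = (-5 + t)/(B + t) (X(B, t) = (t - 5)/(B + t) = (-5 + t)/(B + t))
I(-7)*X(-3 - 1, 6) + 45 = (-7)²*((-5 + 6)/((-3 - 1) + 6)) + 45 = 49*(1/(-4 + 6)) + 45 = 49*(1/2) + 45 = 49*((½)*1) + 45 = 49*(½) + 45 = 49/2 + 45 = 139/2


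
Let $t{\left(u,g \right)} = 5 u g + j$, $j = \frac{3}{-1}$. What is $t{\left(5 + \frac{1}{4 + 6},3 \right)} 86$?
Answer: $6321$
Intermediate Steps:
$j = -3$ ($j = 3 \left(-1\right) = -3$)
$t{\left(u,g \right)} = -3 + 5 g u$ ($t{\left(u,g \right)} = 5 u g - 3 = 5 g u - 3 = -3 + 5 g u$)
$t{\left(5 + \frac{1}{4 + 6},3 \right)} 86 = \left(-3 + 5 \cdot 3 \left(5 + \frac{1}{4 + 6}\right)\right) 86 = \left(-3 + 5 \cdot 3 \left(5 + \frac{1}{10}\right)\right) 86 = \left(-3 + 5 \cdot 3 \cdot \frac{51}{10}\right) 86 = \left(-3 + \frac{153}{2}\right) 86 = \frac{147}{2} \cdot 86 = 6321$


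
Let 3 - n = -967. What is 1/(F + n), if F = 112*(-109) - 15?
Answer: -1/11253 ≈ -8.8865e-5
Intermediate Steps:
n = 970 (n = 3 - 1*(-967) = 3 + 967 = 970)
F = -12223 (F = -12208 - 15 = -12223)
1/(F + n) = 1/(-12223 + 970) = 1/(-11253) = -1/11253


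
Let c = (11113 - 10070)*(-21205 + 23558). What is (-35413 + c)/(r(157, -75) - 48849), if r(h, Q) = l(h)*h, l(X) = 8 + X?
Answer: -1209383/11472 ≈ -105.42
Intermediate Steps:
r(h, Q) = h*(8 + h) (r(h, Q) = (8 + h)*h = h*(8 + h))
c = 2454179 (c = 1043*2353 = 2454179)
(-35413 + c)/(r(157, -75) - 48849) = (-35413 + 2454179)/(157*(8 + 157) - 48849) = 2418766/(157*165 - 48849) = 2418766/(25905 - 48849) = 2418766/(-22944) = 2418766*(-1/22944) = -1209383/11472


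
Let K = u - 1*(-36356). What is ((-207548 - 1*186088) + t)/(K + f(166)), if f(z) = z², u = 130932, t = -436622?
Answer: -31933/7494 ≈ -4.2611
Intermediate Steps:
K = 167288 (K = 130932 - 1*(-36356) = 130932 + 36356 = 167288)
((-207548 - 1*186088) + t)/(K + f(166)) = ((-207548 - 1*186088) - 436622)/(167288 + 166²) = ((-207548 - 186088) - 436622)/(167288 + 27556) = (-393636 - 436622)/194844 = -830258*1/194844 = -31933/7494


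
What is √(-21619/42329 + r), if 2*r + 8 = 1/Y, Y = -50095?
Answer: I*√81128466757588407290/4240942510 ≈ 2.1239*I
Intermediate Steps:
r = -400761/100190 (r = -4 + (½)/(-50095) = -4 + (½)*(-1/50095) = -4 - 1/100190 = -400761/100190 ≈ -4.0000)
√(-21619/42329 + r) = √(-21619/42329 - 400761/100190) = √(-19129819979/4240942510) = I*√81128466757588407290/4240942510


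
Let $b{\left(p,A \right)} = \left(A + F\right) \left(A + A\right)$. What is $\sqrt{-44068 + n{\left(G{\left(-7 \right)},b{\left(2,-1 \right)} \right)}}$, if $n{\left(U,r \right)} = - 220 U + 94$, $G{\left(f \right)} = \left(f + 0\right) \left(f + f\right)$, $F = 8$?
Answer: $i \sqrt{65534} \approx 256.0 i$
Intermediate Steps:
$b{\left(p,A \right)} = 2 A \left(8 + A\right)$ ($b{\left(p,A \right)} = \left(A + 8\right) \left(A + A\right) = \left(8 + A\right) 2 A = 2 A \left(8 + A\right)$)
$G{\left(f \right)} = 2 f^{2}$ ($G{\left(f \right)} = f 2 f = 2 f^{2}$)
$n{\left(U,r \right)} = 94 - 220 U$
$\sqrt{-44068 + n{\left(G{\left(-7 \right)},b{\left(2,-1 \right)} \right)}} = \sqrt{-44068 + \left(94 - 220 \cdot 2 \left(-7\right)^{2}\right)} = \sqrt{-44068 + \left(94 - 220 \cdot 2 \cdot 49\right)} = \sqrt{-44068 + \left(94 - 21560\right)} = \sqrt{-44068 - 21466} = \sqrt{-65534} = i \sqrt{65534}$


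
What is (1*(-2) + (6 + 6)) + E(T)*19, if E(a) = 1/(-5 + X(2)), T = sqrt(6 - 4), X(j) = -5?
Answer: 81/10 ≈ 8.1000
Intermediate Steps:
T = sqrt(2) ≈ 1.4142
E(a) = -1/10 (E(a) = 1/(-5 - 5) = 1/(-10) = -1/10)
(1*(-2) + (6 + 6)) + E(T)*19 = (1*(-2) + (6 + 6)) - 1/10*19 = (-2 + 12) - 19/10 = 10 - 19/10 = 81/10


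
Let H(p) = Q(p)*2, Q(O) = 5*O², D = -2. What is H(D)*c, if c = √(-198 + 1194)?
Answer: 80*√249 ≈ 1262.4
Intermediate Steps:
H(p) = 10*p² (H(p) = (5*p²)*2 = 10*p²)
c = 2*√249 (c = √996 = 2*√249 ≈ 31.559)
H(D)*c = (10*(-2)²)*(2*√249) = (10*4)*(2*√249) = 40*(2*√249) = 80*√249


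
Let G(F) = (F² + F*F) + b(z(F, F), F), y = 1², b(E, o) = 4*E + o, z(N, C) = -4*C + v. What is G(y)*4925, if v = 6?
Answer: 54175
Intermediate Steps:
z(N, C) = 6 - 4*C (z(N, C) = -4*C + 6 = 6 - 4*C)
b(E, o) = o + 4*E
y = 1
G(F) = 24 - 15*F + 2*F² (G(F) = (F² + F*F) + (F + 4*(6 - 4*F)) = (F² + F²) + (F + (24 - 16*F)) = 2*F² + (24 - 15*F) = 24 - 15*F + 2*F²)
G(y)*4925 = (24 - 15*1 + 2*1²)*4925 = (24 - 15 + 2*1)*4925 = (24 - 15 + 2)*4925 = 11*4925 = 54175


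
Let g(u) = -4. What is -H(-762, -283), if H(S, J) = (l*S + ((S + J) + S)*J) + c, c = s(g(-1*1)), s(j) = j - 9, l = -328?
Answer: -761304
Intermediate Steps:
s(j) = -9 + j
c = -13 (c = -9 - 4 = -13)
H(S, J) = -13 - 328*S + J*(J + 2*S) (H(S, J) = (-328*S + ((S + J) + S)*J) - 13 = (-328*S + ((J + S) + S)*J) - 13 = (-328*S + (J + 2*S)*J) - 13 = (-328*S + J*(J + 2*S)) - 13 = -13 - 328*S + J*(J + 2*S))
-H(-762, -283) = -(-13 + (-283)² - 328*(-762) + 2*(-283)*(-762)) = -(-13 + 80089 + 249936 + 431292) = -1*761304 = -761304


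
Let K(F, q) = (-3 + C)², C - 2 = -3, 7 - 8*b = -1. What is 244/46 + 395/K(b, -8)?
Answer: 11037/368 ≈ 29.992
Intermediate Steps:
b = 1 (b = 7/8 - ⅛*(-1) = 7/8 + ⅛ = 1)
C = -1 (C = 2 - 3 = -1)
K(F, q) = 16 (K(F, q) = (-3 - 1)² = (-4)² = 16)
244/46 + 395/K(b, -8) = 244/46 + 395/16 = 244*(1/46) + 395*(1/16) = 122/23 + 395/16 = 11037/368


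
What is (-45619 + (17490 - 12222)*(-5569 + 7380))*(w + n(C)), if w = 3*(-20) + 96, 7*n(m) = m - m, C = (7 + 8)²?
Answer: 341810244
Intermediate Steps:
C = 225 (C = 15² = 225)
n(m) = 0 (n(m) = (m - m)/7 = (⅐)*0 = 0)
w = 36 (w = -60 + 96 = 36)
(-45619 + (17490 - 12222)*(-5569 + 7380))*(w + n(C)) = (-45619 + (17490 - 12222)*(-5569 + 7380))*(36 + 0) = (-45619 + 5268*1811)*36 = (-45619 + 9540348)*36 = 9494729*36 = 341810244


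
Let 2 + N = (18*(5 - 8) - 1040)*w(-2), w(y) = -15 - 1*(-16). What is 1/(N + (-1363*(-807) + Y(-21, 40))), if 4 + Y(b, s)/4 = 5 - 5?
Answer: 1/1098829 ≈ 9.1006e-7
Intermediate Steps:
w(y) = 1 (w(y) = -15 + 16 = 1)
Y(b, s) = -16 (Y(b, s) = -16 + 4*(5 - 5) = -16 + 4*0 = -16 + 0 = -16)
N = -1096 (N = -2 + (18*(5 - 8) - 1040)*1 = -2 + (18*(-3) - 1040)*1 = -2 + (-54 - 1040)*1 = -2 - 1094*1 = -2 - 1094 = -1096)
1/(N + (-1363*(-807) + Y(-21, 40))) = 1/(-1096 + (-1363*(-807) - 16)) = 1/(-1096 + (1099941 - 16)) = 1/(-1096 + 1099925) = 1/1098829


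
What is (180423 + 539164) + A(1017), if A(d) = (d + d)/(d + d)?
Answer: 719588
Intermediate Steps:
A(d) = 1 (A(d) = (2*d)/((2*d)) = (2*d)*(1/(2*d)) = 1)
(180423 + 539164) + A(1017) = (180423 + 539164) + 1 = 719587 + 1 = 719588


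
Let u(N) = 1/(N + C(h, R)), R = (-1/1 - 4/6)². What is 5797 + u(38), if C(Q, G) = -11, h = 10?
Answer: 156520/27 ≈ 5797.0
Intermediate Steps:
R = 25/9 (R = (-1*1 - 4*⅙)² = (-1 - ⅔)² = (-5/3)² = 25/9 ≈ 2.7778)
u(N) = 1/(-11 + N) (u(N) = 1/(N - 11) = 1/(-11 + N))
5797 + u(38) = 5797 + 1/(-11 + 38) = 5797 + 1/27 = 156520/27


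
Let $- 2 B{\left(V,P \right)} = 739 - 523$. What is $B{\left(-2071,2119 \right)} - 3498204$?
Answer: $-3498312$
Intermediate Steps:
$B{\left(V,P \right)} = -108$ ($B{\left(V,P \right)} = - \frac{739 - 523}{2} = \left(- \frac{1}{2}\right) 216 = -108$)
$B{\left(-2071,2119 \right)} - 3498204 = -108 - 3498204 = -3498312$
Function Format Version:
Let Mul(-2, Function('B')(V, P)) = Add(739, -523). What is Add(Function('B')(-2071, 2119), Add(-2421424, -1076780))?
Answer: -3498312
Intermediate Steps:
Function('B')(V, P) = -108 (Function('B')(V, P) = Mul(Rational(-1, 2), Add(739, -523)) = Mul(Rational(-1, 2), 216) = -108)
Add(Function('B')(-2071, 2119), Add(-2421424, -1076780)) = Add(-108, Add(-2421424, -1076780)) = Add(-108, -3498204) = -3498312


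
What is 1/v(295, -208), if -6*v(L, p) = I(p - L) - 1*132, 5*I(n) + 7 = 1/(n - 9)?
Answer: 1024/22767 ≈ 0.044977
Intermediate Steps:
I(n) = -7/5 + 1/(5*(-9 + n)) (I(n) = -7/5 + 1/(5*(n - 9)) = -7/5 + 1/(5*(-9 + n)))
v(L, p) = 22 - (64 - 7*p + 7*L)/(30*(-9 + p - L)) (v(L, p) = -((64 - 7*(p - L))/(5*(-9 + (p - L))) - 1*132)/6 = -((64 + (-7*p + 7*L))/(5*(-9 + p - L)) - 132)/6 = -((64 - 7*p + 7*L)/(5*(-9 + p - L)) - 132)/6 = -(-132 + (64 - 7*p + 7*L)/(5*(-9 + p - L)))/6 = 22 - (64 - 7*p + 7*L)/(30*(-9 + p - L)))
1/v(295, -208) = 1/((6004 - 667*(-208) + 667*295)/(30*(9 + 295 - 1*(-208)))) = 1/((6004 + 138736 + 196765)/(30*(9 + 295 + 208))) = 1/((1/30)*341505/512) = 1/((1/30)*(1/512)*341505) = 1/(22767/1024) = 1024/22767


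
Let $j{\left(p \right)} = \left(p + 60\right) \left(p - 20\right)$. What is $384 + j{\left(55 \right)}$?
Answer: $4409$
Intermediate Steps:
$j{\left(p \right)} = \left(-20 + p\right) \left(60 + p\right)$ ($j{\left(p \right)} = \left(60 + p\right) \left(-20 + p\right) = \left(-20 + p\right) \left(60 + p\right)$)
$384 + j{\left(55 \right)} = 384 + \left(-1200 + 55^{2} + 40 \cdot 55\right) = 384 + \left(-1200 + 3025 + 2200\right) = 384 + 4025 = 4409$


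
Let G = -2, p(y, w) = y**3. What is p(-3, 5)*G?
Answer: 54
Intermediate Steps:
p(-3, 5)*G = (-3)**3*(-2) = -27*(-2) = 54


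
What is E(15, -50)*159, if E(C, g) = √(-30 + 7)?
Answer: 159*I*√23 ≈ 762.54*I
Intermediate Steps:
E(C, g) = I*√23 (E(C, g) = √(-23) = I*√23)
E(15, -50)*159 = (I*√23)*159 = 159*I*√23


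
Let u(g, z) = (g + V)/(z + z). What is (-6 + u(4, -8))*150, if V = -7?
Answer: -6975/8 ≈ -871.88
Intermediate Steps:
u(g, z) = (-7 + g)/(2*z) (u(g, z) = (g - 7)/(z + z) = (-7 + g)/((2*z)) = (-7 + g)*(1/(2*z)) = (-7 + g)/(2*z))
(-6 + u(4, -8))*150 = (-6 + (½)*(-7 + 4)/(-8))*150 = (-6 + (½)*(-⅛)*(-3))*150 = (-6 + 3/16)*150 = -93/16*150 = -6975/8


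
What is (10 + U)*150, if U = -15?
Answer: -750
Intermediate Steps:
(10 + U)*150 = (10 - 15)*150 = -5*150 = -750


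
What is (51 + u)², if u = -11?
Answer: 1600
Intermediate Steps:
(51 + u)² = (51 - 11)² = 40² = 1600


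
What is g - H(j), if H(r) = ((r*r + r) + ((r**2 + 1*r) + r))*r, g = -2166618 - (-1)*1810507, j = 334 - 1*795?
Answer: 194950688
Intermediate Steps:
j = -461 (j = 334 - 795 = -461)
g = -356111 (g = -2166618 - 1*(-1810507) = -2166618 + 1810507 = -356111)
H(r) = r*(2*r**2 + 3*r) (H(r) = ((r**2 + r) + ((r**2 + r) + r))*r = ((r + r**2) + ((r + r**2) + r))*r = ((r + r**2) + (r**2 + 2*r))*r = (2*r**2 + 3*r)*r = r*(2*r**2 + 3*r))
g - H(j) = -356111 - (-461)**2*(3 + 2*(-461)) = -356111 - 212521*(3 - 922) = -356111 - 212521*(-919) = -356111 - 1*(-195306799) = -356111 + 195306799 = 194950688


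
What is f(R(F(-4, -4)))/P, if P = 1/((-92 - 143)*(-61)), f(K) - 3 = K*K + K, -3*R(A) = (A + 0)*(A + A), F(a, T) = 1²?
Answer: 358375/9 ≈ 39819.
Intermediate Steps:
F(a, T) = 1
R(A) = -2*A²/3 (R(A) = -(A + 0)*(A + A)/3 = -A*2*A/3 = -2*A²/3)
f(K) = 3 + K + K² (f(K) = 3 + (K*K + K) = 3 + (K² + K) = 3 + (K + K²) = 3 + K + K²)
P = 1/14335 (P = 1/(-235*(-61)) = 1/14335 ≈ 6.9759e-5)
f(R(F(-4, -4)))/P = (3 - ⅔*1² + (-⅔*1²)²)/(1/14335) = (3 - ⅔*1 + (-⅔*1)²)*14335 = (3 - ⅔ + (-⅔)²)*14335 = (3 - ⅔ + 4/9)*14335 = (25/9)*14335 = 358375/9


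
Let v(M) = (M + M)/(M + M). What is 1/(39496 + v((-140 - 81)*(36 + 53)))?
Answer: 1/39497 ≈ 2.5318e-5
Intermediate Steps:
v(M) = 1 (v(M) = (2*M)/((2*M)) = (2*M)*(1/(2*M)) = 1)
1/(39496 + v((-140 - 81)*(36 + 53))) = 1/(39496 + 1) = 1/39497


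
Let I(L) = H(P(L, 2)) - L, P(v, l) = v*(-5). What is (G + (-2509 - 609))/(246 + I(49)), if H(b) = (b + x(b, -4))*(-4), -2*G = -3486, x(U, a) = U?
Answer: -1375/2157 ≈ -0.63746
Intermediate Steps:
P(v, l) = -5*v
G = 1743 (G = -½*(-3486) = 1743)
H(b) = -8*b (H(b) = (b + b)*(-4) = (2*b)*(-4) = -8*b)
I(L) = 39*L (I(L) = -(-40)*L - L = 40*L - L = 39*L)
(G + (-2509 - 609))/(246 + I(49)) = (1743 + (-2509 - 609))/(246 + 39*49) = (1743 - 3118)/(246 + 1911) = -1375/2157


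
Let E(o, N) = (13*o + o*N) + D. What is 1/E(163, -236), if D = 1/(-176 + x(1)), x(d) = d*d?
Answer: -175/6361076 ≈ -2.7511e-5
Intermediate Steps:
x(d) = d²
D = -1/175 (D = 1/(-176 + 1²) = 1/(-176 + 1) = 1/(-175) = -1/175 ≈ -0.0057143)
E(o, N) = -1/175 + 13*o + N*o (E(o, N) = (13*o + o*N) - 1/175 = (13*o + N*o) - 1/175 = -1/175 + 13*o + N*o)
1/E(163, -236) = 1/(-1/175 + 13*163 - 236*163) = 1/(-1/175 + 2119 - 38468) = 1/(-6361076/175) = -175/6361076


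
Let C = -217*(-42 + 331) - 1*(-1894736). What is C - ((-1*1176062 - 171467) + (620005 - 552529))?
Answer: 3112076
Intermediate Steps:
C = 1832023 (C = -217*289 + 1894736 = -62713 + 1894736 = 1832023)
C - ((-1*1176062 - 171467) + (620005 - 552529)) = 1832023 - ((-1*1176062 - 171467) + (620005 - 552529)) = 1832023 - ((-1176062 - 171467) + 67476) = 1832023 - (-1347529 + 67476) = 1832023 - 1*(-1280053) = 1832023 + 1280053 = 3112076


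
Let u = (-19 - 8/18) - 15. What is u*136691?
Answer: -42374210/9 ≈ -4.7082e+6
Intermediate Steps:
u = -310/9 (u = (-19 - 8*1/18) - 15 = (-19 - 4/9) - 15 = -175/9 - 15 = -310/9 ≈ -34.444)
u*136691 = -310/9*136691 = -42374210/9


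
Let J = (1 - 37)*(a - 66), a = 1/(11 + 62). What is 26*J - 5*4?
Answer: 4507252/73 ≈ 61743.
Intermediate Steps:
a = 1/73 ≈ 0.013699
J = 173412/73 (J = (1 - 37)*(1/73 - 66) = -36*(-4817/73) = 173412/73 ≈ 2375.5)
26*J - 5*4 = 26*(173412/73) - 5*4 = 4508712/73 - 20 = 4507252/73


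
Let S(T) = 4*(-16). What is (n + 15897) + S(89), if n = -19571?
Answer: -3738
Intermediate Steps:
S(T) = -64
(n + 15897) + S(89) = (-19571 + 15897) - 64 = -3674 - 64 = -3738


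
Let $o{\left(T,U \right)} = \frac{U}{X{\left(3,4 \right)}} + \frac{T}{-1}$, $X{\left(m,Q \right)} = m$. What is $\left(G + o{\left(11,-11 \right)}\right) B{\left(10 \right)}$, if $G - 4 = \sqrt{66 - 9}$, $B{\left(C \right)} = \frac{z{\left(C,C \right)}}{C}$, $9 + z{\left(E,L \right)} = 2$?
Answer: $\frac{112}{15} - \frac{7 \sqrt{57}}{10} \approx 2.1818$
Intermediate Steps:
$z{\left(E,L \right)} = -7$ ($z{\left(E,L \right)} = -9 + 2 = -7$)
$o{\left(T,U \right)} = - T + \frac{U}{3}$ ($o{\left(T,U \right)} = \frac{U}{3} + \frac{T}{-1} = U \frac{1}{3} + T \left(-1\right) = \frac{U}{3} - T = - T + \frac{U}{3}$)
$B{\left(C \right)} = - \frac{7}{C}$
$G = 4 + \sqrt{57}$ ($G = 4 + \sqrt{66 - 9} = 4 + \sqrt{57} \approx 11.55$)
$\left(G + o{\left(11,-11 \right)}\right) B{\left(10 \right)} = \left(\left(4 + \sqrt{57}\right) + \left(\left(-1\right) 11 + \frac{1}{3} \left(-11\right)\right)\right) \left(- \frac{7}{10}\right) = \left(\left(4 + \sqrt{57}\right) - \frac{44}{3}\right) \left(\left(-7\right) \frac{1}{10}\right) = \left(\left(4 + \sqrt{57}\right) - \frac{44}{3}\right) \left(- \frac{7}{10}\right) = \left(- \frac{32}{3} + \sqrt{57}\right) \left(- \frac{7}{10}\right) = \frac{112}{15} - \frac{7 \sqrt{57}}{10}$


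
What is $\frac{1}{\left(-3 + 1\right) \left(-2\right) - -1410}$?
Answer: $\frac{1}{1414} \approx 0.00070721$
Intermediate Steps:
$\frac{1}{\left(-3 + 1\right) \left(-2\right) - -1410} = \frac{1}{\left(-2\right) \left(-2\right) + 1410} = \frac{1}{4 + 1410} = \frac{1}{1414}$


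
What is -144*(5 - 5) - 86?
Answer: -86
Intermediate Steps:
-144*(5 - 5) - 86 = -144*0 - 86 = -36*0 - 86 = 0 - 86 = -86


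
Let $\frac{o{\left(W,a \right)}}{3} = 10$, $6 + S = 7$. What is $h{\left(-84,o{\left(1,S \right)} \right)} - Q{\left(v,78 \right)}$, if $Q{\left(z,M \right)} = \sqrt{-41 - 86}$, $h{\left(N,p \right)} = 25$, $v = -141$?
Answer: $25 - i \sqrt{127} \approx 25.0 - 11.269 i$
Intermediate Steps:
$S = 1$ ($S = -6 + 7 = 1$)
$o{\left(W,a \right)} = 30$ ($o{\left(W,a \right)} = 3 \cdot 10 = 30$)
$Q{\left(z,M \right)} = i \sqrt{127}$ ($Q{\left(z,M \right)} = \sqrt{-127} = i \sqrt{127}$)
$h{\left(-84,o{\left(1,S \right)} \right)} - Q{\left(v,78 \right)} = 25 - i \sqrt{127}$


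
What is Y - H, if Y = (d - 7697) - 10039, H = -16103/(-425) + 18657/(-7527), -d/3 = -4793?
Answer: -3617412377/1066325 ≈ -3392.4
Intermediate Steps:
d = 14379 (d = -3*(-4793) = 14379)
H = 37759352/1066325 (H = -16103*(-1/425) + 18657*(-1/7527) = 16103/425 - 6219/2509 = 37759352/1066325 ≈ 35.411)
Y = -3357 (Y = (14379 - 7697) - 10039 = 6682 - 10039 = -3357)
Y - H = -3357 - 1*37759352/1066325 = -3357 - 37759352/1066325 = -3617412377/1066325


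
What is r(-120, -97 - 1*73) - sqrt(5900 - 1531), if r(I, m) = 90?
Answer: 90 - sqrt(4369) ≈ 23.902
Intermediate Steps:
r(-120, -97 - 1*73) - sqrt(5900 - 1531) = 90 - sqrt(5900 - 1531) = 90 - sqrt(4369)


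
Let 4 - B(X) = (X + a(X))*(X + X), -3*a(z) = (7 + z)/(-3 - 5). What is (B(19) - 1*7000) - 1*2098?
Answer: -59143/6 ≈ -9857.2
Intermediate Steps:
a(z) = 7/24 + z/24 (a(z) = -(7 + z)/(3*(-3 - 5)) = -(7 + z)/(3*(-8)) = -(7 + z)*(-1)/(3*8) = -(-7/8 - z/8)/3 = 7/24 + z/24)
B(X) = 4 - 2*X*(7/24 + 25*X/24) (B(X) = 4 - (X + (7/24 + X/24))*(X + X) = 4 - (7/24 + 25*X/24)*2*X = 4 - 2*X*(7/24 + 25*X/24))
(B(19) - 1*7000) - 1*2098 = ((4 - 25/12*19**2 - 7/12*19) - 1*7000) - 1*2098 = ((4 - 25/12*361 - 133/12) - 7000) - 2098 = ((4 - 9025/12 - 133/12) - 7000) - 2098 = (-4555/6 - 7000) - 2098 = -46555/6 - 2098 = -59143/6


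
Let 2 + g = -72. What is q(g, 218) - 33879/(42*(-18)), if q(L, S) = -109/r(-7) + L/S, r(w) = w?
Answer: 1649329/27468 ≈ 60.045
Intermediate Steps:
g = -74 (g = -2 - 72 = -74)
q(L, S) = 109/7 + L/S (q(L, S) = -109/(-7) + L/S = -109*(-⅐) + L/S = 109/7 + L/S)
q(g, 218) - 33879/(42*(-18)) = (109/7 - 74/218) - 33879/(42*(-18)) = (109/7 - 74*1/218) - 33879/(-756) = (109/7 - 37/109) - 33879*(-1)/756 = 11622/763 - 1*(-11293/252) = 11622/763 + 11293/252 = 1649329/27468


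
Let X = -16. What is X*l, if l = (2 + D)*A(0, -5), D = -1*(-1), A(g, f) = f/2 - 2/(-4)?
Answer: 96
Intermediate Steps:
A(g, f) = ½ + f/2 (A(g, f) = f*(½) - 2*(-¼) = f/2 + ½ = ½ + f/2)
D = 1
l = -6 (l = (2 + 1)*(½ + (½)*(-5)) = 3*(½ - 5/2) = 3*(-2) = -6)
X*l = -16*(-6) = 96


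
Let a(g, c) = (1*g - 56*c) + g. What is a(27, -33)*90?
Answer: 171180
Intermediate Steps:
a(g, c) = -56*c + 2*g (a(g, c) = (g - 56*c) + g = -56*c + 2*g)
a(27, -33)*90 = (-56*(-33) + 2*27)*90 = (1848 + 54)*90 = 1902*90 = 171180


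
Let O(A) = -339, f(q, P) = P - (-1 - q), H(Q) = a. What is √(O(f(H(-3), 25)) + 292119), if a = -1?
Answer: 6*√8105 ≈ 540.17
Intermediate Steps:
H(Q) = -1
f(q, P) = 1 + P + q (f(q, P) = P + (1 + q) = 1 + P + q)
√(O(f(H(-3), 25)) + 292119) = √(-339 + 292119) = √291780 = 6*√8105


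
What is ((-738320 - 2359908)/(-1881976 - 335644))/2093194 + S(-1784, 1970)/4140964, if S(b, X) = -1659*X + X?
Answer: -947604278945013813/1201373597264866370 ≈ -0.78877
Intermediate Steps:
S(b, X) = -1658*X
((-738320 - 2359908)/(-1881976 - 335644))/2093194 + S(-1784, 1970)/4140964 = ((-738320 - 2359908)/(-1881976 - 335644))/2093194 - 1658*1970/4140964 = -3098228/(-2217620)*(1/2093194) - 3266260*1/4140964 = -3098228*(-1/2217620)*(1/2093194) - 816565/1035241 = (774557/554405)*(1/2093194) - 816565/1035241 = 774557/1160477219570 - 816565/1035241 = -947604278945013813/1201373597264866370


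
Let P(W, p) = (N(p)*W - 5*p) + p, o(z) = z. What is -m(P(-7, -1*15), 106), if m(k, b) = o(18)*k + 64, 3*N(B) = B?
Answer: -1774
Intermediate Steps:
N(B) = B/3
P(W, p) = -4*p + W*p/3 (P(W, p) = ((p/3)*W - 5*p) + p = (W*p/3 - 5*p) + p = (-5*p + W*p/3) + p = -4*p + W*p/3)
m(k, b) = 64 + 18*k (m(k, b) = 18*k + 64 = 64 + 18*k)
-m(P(-7, -1*15), 106) = -(64 + 18*((-1*15)*(-12 - 7)/3)) = -(64 + 18*((⅓)*(-15)*(-19))) = -(64 + 18*95) = -(64 + 1710) = -1*1774 = -1774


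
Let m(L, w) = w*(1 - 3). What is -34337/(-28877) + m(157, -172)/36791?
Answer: 1273226255/1062413707 ≈ 1.1984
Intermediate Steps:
m(L, w) = -2*w (m(L, w) = w*(-2) = -2*w)
-34337/(-28877) + m(157, -172)/36791 = -34337/(-28877) - 2*(-172)/36791 = -34337*(-1/28877) + 344*(1/36791) = 34337/28877 + 344/36791 = 1273226255/1062413707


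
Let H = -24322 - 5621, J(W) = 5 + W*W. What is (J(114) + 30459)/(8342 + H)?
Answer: -43460/21601 ≈ -2.0119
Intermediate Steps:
J(W) = 5 + W**2
H = -29943
(J(114) + 30459)/(8342 + H) = ((5 + 114**2) + 30459)/(8342 - 29943) = ((5 + 12996) + 30459)/(-21601) = (13001 + 30459)*(-1/21601) = 43460*(-1/21601) = -43460/21601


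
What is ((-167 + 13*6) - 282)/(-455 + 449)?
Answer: 371/6 ≈ 61.833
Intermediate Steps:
((-167 + 13*6) - 282)/(-455 + 449) = ((-167 + 78) - 282)/(-6) = (-89 - 282)*(-⅙) = -371*(-⅙) = 371/6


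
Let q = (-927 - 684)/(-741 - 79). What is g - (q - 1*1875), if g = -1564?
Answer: 253409/820 ≈ 309.04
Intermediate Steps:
q = 1611/820 (q = -1611/(-820) = -1611*(-1/820) = 1611/820 ≈ 1.9646)
g - (q - 1*1875) = -1564 - (1611/820 - 1*1875) = -1564 - (1611/820 - 1875) = -1564 - 1*(-1535889/820) = -1564 + 1535889/820 = 253409/820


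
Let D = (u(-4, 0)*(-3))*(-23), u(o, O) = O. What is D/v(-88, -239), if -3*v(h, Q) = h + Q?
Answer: 0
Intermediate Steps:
v(h, Q) = -Q/3 - h/3 (v(h, Q) = -(h + Q)/3 = -(Q + h)/3 = -Q/3 - h/3)
D = 0 (D = (0*(-3))*(-23) = 0*(-23) = 0)
D/v(-88, -239) = 0/(-1/3*(-239) - 1/3*(-88)) = 0/(239/3 + 88/3) = 0/109 = 0*(1/109) = 0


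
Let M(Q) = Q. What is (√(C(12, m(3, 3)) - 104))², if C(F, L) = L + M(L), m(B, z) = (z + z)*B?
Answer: -68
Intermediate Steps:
m(B, z) = 2*B*z (m(B, z) = (2*z)*B = 2*B*z)
C(F, L) = 2*L (C(F, L) = L + L = 2*L)
(√(C(12, m(3, 3)) - 104))² = (√(2*(2*3*3) - 104))² = (√(2*18 - 104))² = (√(36 - 104))² = (√(-68))² = (2*I*√17)² = -68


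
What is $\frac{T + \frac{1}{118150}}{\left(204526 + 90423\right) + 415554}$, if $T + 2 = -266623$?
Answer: $- \frac{31501743749}{83945929450} \approx -0.37526$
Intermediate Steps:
$T = -266625$ ($T = -2 - 266623 = -266625$)
$\frac{T + \frac{1}{118150}}{\left(204526 + 90423\right) + 415554} = \frac{-266625 + \frac{1}{118150}}{\left(204526 + 90423\right) + 415554} = \frac{-266625 + \frac{1}{118150}}{294949 + 415554} = - \frac{31501743749}{118150 \cdot 710503} = \left(- \frac{31501743749}{118150}\right) \frac{1}{710503} = - \frac{31501743749}{83945929450}$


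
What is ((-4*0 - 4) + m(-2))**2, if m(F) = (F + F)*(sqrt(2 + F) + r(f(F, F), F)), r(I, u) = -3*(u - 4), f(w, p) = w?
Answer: 5776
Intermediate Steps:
r(I, u) = 12 - 3*u (r(I, u) = -3*(-4 + u) = 12 - 3*u)
m(F) = 2*F*(12 + sqrt(2 + F) - 3*F) (m(F) = (F + F)*(sqrt(2 + F) + (12 - 3*F)) = (2*F)*(12 + sqrt(2 + F) - 3*F) = 2*F*(12 + sqrt(2 + F) - 3*F))
((-4*0 - 4) + m(-2))**2 = ((-4*0 - 4) + 2*(-2)*(12 + sqrt(2 - 2) - 3*(-2)))**2 = ((0 - 4) + 2*(-2)*(12 + sqrt(0) + 6))**2 = (-4 + 2*(-2)*(12 + 0 + 6))**2 = (-4 + 2*(-2)*18)**2 = (-4 - 72)**2 = (-76)**2 = 5776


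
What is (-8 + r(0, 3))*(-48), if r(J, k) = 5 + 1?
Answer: 96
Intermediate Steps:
r(J, k) = 6
(-8 + r(0, 3))*(-48) = (-8 + 6)*(-48) = -2*(-48) = 96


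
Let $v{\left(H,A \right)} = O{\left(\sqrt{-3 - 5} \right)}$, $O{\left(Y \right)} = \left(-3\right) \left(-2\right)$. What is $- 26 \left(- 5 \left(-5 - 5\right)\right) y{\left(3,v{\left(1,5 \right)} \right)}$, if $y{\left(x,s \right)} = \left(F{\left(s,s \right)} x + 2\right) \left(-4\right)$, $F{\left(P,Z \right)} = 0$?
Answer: $10400$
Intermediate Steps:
$O{\left(Y \right)} = 6$
$v{\left(H,A \right)} = 6$
$y{\left(x,s \right)} = -8$ ($y{\left(x,s \right)} = \left(0 x + 2\right) \left(-4\right) = \left(0 + 2\right) \left(-4\right) = 2 \left(-4\right) = -8$)
$- 26 \left(- 5 \left(-5 - 5\right)\right) y{\left(3,v{\left(1,5 \right)} \right)} = - 26 \left(- 5 \left(-5 - 5\right)\right) \left(-8\right) = - 26 \left(\left(-5\right) \left(-10\right)\right) \left(-8\right) = \left(-26\right) 50 \left(-8\right) = \left(-1300\right) \left(-8\right) = 10400$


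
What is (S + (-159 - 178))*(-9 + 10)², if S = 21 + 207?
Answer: -109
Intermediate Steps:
S = 228
(S + (-159 - 178))*(-9 + 10)² = (228 + (-159 - 178))*(-9 + 10)² = (228 - 337)*1² = -109*1 = -109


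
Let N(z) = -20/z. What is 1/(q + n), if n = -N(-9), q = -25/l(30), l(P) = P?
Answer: -18/55 ≈ -0.32727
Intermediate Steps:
q = -⅚ (q = -25/30 = -25*1/30 = -⅚ ≈ -0.83333)
n = -20/9 (n = -(-20)/(-9) = -(-20)*(-1)/9 = -1*20/9 = -20/9 ≈ -2.2222)
1/(q + n) = 1/(-⅚ - 20/9) = 1/(-55/18) = -18/55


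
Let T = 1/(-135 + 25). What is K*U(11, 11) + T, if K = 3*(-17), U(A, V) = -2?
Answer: 11219/110 ≈ 101.99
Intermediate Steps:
T = -1/110 (T = 1/(-110) = -1/110 ≈ -0.0090909)
K = -51
K*U(11, 11) + T = -51*(-2) - 1/110 = 102 - 1/110 = 11219/110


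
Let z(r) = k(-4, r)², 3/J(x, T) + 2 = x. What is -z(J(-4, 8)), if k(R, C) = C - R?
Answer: -49/4 ≈ -12.250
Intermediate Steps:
J(x, T) = 3/(-2 + x)
z(r) = (4 + r)² (z(r) = (r - 1*(-4))² = (r + 4)² = (4 + r)²)
-z(J(-4, 8)) = -(4 + 3/(-2 - 4))² = -(4 + 3/(-6))² = -(4 + 3*(-⅙))² = -(4 - ½)² = -(7/2)² = -1*49/4 = -49/4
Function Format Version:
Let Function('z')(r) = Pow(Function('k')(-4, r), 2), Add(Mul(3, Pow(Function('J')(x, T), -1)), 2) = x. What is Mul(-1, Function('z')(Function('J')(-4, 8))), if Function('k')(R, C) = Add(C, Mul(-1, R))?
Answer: Rational(-49, 4) ≈ -12.250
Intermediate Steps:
Function('J')(x, T) = Mul(3, Pow(Add(-2, x), -1))
Function('z')(r) = Pow(Add(4, r), 2) (Function('z')(r) = Pow(Add(r, Mul(-1, -4)), 2) = Pow(Add(r, 4), 2) = Pow(Add(4, r), 2))
Mul(-1, Function('z')(Function('J')(-4, 8))) = Mul(-1, Pow(Add(4, Mul(3, Pow(Add(-2, -4), -1))), 2)) = Mul(-1, Pow(Add(4, Mul(3, Pow(-6, -1))), 2)) = Mul(-1, Pow(Add(4, Mul(3, Rational(-1, 6))), 2)) = Mul(-1, Pow(Add(4, Rational(-1, 2)), 2)) = Mul(-1, Pow(Rational(7, 2), 2)) = Mul(-1, Rational(49, 4)) = Rational(-49, 4)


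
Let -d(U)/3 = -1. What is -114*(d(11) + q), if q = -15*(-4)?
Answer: -7182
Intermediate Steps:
d(U) = 3 (d(U) = -3*(-1) = 3)
q = 60
-114*(d(11) + q) = -114*(3 + 60) = -114*63 = -7182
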